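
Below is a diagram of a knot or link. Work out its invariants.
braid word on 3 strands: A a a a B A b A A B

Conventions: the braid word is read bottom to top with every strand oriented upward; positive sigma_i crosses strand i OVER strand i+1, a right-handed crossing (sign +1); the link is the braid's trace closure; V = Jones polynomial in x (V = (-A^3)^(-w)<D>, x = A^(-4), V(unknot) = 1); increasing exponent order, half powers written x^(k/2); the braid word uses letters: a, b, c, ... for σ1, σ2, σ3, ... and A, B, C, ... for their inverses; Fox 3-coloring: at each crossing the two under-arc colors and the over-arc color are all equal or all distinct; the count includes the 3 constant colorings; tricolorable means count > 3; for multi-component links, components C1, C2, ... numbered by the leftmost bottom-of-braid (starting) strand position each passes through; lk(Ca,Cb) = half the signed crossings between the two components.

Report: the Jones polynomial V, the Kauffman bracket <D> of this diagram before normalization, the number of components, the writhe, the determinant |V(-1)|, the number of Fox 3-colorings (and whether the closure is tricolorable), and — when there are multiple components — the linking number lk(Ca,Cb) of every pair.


V(x) = -x^-5 + x^-4 - x^-3 + 2x^-2 - x^-1 + 2 - x
bracket: -A^-10 + 2A^-6 - A^-2 + 2A^2 - A^6 + A^10 - A^14, w = -2
1 component, writhe -2, over 10 crossings
det 9, colorings 9 of 3^10 — tricolorable
observation: w = -2 shifts under R1 moves; the (-A^3)^(2) factor cancels that in V


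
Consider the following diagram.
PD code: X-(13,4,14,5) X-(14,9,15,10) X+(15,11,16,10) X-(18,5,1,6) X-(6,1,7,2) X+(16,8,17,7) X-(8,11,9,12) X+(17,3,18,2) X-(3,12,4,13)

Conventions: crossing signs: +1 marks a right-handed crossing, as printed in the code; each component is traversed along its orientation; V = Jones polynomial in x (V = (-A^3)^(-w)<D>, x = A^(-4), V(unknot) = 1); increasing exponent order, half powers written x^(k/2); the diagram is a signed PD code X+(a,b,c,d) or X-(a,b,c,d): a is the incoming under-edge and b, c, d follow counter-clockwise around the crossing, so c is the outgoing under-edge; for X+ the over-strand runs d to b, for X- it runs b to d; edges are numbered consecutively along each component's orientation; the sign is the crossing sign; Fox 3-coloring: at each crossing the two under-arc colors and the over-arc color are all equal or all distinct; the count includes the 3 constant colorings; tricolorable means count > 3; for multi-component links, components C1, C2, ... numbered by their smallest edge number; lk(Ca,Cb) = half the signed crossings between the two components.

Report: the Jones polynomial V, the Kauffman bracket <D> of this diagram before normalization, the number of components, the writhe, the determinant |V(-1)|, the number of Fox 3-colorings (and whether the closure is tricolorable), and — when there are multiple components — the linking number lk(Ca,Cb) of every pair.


Jones polynomial: V(x) = -x^-4 + x^-3 + x^-1
<D> = -A^-5 - A^3 + A^7; writhe -3
components 1, writhe -3 (9 crossings)
3-colorings: 9 of 3^9, det 3 — tricolorable
note: w = -3 (over 9 crossings) is diagram-only; (-A^3)^(3) removes it from V


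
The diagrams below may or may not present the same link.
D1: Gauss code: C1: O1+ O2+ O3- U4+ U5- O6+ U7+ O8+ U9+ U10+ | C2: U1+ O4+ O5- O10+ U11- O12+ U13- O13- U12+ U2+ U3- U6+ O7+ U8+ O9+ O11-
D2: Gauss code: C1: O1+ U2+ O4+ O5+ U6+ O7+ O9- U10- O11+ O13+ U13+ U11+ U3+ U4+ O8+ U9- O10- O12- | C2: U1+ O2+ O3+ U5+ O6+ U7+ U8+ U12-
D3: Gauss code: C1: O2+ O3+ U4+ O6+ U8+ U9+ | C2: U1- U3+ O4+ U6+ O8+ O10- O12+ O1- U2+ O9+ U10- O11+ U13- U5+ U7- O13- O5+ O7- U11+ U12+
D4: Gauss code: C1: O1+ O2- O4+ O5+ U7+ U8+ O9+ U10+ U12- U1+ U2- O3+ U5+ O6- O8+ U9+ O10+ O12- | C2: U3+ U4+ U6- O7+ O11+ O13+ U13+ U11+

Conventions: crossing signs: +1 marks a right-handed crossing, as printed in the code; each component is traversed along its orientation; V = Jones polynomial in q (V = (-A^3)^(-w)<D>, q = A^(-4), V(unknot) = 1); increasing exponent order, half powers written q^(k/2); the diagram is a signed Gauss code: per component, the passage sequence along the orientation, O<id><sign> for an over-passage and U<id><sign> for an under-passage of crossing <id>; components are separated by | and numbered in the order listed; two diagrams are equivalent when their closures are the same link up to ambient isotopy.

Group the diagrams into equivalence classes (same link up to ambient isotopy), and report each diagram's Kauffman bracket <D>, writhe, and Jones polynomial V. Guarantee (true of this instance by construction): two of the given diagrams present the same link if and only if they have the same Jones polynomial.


grouping into links: {D1, D2, D3} | {D4}
V(D1) = -q^(3/2) + q^(5/2) - 2q^(7/2) + 2q^(9/2) - 2q^(11/2) + q^(13/2) - q^(15/2)  (w +5, c 13, <D> = A^-15 - A^-11 + 2A^-7 - 2A^-3 + 2A - A^5 + A^9)
D2 (bracket A^-9 - A^-5 + 2A^-1 - 2A^3 + 2A^7 - A^11 + A^15; 13 crossings at w = +7): V = -q^(3/2) + q^(5/2) - 2q^(7/2) + 2q^(9/2) - 2q^(11/2) + q^(13/2) - q^(15/2)
V(D3) = -q^(3/2) + q^(5/2) - 2q^(7/2) + 2q^(9/2) - 2q^(11/2) + q^(13/2) - q^(15/2)  [13 crossings, <D> = A^-15 - A^-11 + 2A^-7 - 2A^-3 + 2A - A^5 + A^9, w = +5]
D4 (bracket -A^-5 + A^-1 - A^3 + 2A^7 + A^15; 13 crossings at w = +7): V = -q^(3/2) - 2q^(7/2) + q^(9/2) - q^(11/2) + q^(13/2)
key observation: V(q) takes 2 values over 4 diagrams, fixing the grouping


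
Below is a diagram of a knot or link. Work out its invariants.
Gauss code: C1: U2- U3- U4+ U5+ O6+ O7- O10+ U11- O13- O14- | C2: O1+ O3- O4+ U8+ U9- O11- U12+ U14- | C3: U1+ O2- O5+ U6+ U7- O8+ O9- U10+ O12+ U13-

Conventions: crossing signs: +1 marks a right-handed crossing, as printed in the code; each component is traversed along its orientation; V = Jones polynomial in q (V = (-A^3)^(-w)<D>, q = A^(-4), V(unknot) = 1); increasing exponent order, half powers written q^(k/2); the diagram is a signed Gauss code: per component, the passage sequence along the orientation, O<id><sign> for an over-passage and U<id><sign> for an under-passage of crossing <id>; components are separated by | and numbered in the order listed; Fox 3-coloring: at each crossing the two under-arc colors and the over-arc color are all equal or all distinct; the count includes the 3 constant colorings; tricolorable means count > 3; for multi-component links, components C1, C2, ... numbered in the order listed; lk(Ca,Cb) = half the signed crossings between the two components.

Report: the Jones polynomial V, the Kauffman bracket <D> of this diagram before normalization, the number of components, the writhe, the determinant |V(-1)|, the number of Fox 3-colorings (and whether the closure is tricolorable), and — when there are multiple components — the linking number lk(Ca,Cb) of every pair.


Jones polynomial: V(q) = q^-2 + 2 + q^2
<D> = A^-8 + 2 + A^8; writhe 0
components 3, writhe 0 (14 crossings)
linking number lk(C1,C2) = -1
lk(C1,C3): 0
lk(C2,C3) = +1
3-colorings: 3 of 3^14, det 4 — not tricolorable
note: span 4 respects span(V) <= c + mu - 1 = 16 for this 3-component diagram


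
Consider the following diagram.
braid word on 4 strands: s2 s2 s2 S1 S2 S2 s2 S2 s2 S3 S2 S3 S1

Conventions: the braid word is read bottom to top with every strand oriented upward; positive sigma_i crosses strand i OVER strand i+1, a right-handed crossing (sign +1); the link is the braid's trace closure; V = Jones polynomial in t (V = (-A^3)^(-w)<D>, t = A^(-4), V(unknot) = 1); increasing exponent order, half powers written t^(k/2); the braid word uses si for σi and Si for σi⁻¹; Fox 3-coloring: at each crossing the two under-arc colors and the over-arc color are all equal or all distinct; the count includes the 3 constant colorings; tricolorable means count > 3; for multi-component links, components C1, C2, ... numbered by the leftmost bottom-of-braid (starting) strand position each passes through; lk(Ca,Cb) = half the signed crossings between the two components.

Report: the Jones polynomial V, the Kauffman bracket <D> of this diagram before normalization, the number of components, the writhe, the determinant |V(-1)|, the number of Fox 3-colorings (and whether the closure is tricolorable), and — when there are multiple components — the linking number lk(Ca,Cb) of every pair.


V(t) = -t^-5 + t^-4 - t^-3 + 2t^-2 - t^-1 + 2 - t
bracket: A^-13 - 2A^-9 + A^-5 - 2A^-1 + A^3 - A^7 + A^11, w = -3
1 component, writhe -3, over 13 crossings
det 9, colorings 9 of 3^13 — tricolorable
observation: det 9 = |V(-1)|; divisible by 3, so tricolorable


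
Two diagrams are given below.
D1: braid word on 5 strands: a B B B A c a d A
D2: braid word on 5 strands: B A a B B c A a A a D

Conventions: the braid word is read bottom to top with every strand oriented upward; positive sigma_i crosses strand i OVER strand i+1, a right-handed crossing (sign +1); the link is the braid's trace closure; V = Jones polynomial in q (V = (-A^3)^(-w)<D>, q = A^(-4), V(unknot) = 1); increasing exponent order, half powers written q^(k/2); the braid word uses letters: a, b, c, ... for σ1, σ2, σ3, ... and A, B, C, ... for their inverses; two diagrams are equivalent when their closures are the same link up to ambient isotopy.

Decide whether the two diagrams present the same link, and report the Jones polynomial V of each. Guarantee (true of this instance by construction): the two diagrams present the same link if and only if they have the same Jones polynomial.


same link: yes
V(D1) = q^(-9/2) - q^(-5/2) - q^(-3/2) - q^(-1/2)  [9 crossings, <D> = A^-1 + A^3 + A^7 - A^15, w = -1]
V(D2) = q^(-9/2) - q^(-5/2) - q^(-3/2) - q^(-1/2)  (w -3, c 11, <D> = A^-7 + A^-3 + A - A^9)
note: all 2 diagrams share one V(q), hence one class


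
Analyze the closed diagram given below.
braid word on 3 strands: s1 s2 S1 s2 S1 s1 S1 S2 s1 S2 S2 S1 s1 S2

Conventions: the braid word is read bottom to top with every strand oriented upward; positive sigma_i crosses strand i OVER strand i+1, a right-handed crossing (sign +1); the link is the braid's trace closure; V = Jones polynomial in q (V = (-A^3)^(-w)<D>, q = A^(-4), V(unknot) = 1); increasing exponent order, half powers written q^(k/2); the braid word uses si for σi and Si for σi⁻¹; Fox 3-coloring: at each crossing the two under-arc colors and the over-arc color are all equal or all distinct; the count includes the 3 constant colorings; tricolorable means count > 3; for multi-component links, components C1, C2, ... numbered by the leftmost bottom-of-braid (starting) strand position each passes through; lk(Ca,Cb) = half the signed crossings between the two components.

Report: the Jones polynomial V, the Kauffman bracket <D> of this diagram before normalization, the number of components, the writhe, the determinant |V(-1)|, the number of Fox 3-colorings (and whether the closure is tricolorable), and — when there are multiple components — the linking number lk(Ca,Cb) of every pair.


V = -q^-6 + q^-5 - 2q^-4 + 3q^-3 - 2q^-2 + 3q^-1 - 1 + q - q^2
<D> = -A^-14 + A^-10 - A^-6 + 3A^-2 - 2A^2 + 3A^6 - 2A^10 + A^14 - A^18 (w = -2)
1 component over 14 crossings, w = -2
9 Fox colorings among 3^14, |V(-1)| = 15: tricolorable
why: the span of V is 8, forcing >= 8 crossings in any diagram


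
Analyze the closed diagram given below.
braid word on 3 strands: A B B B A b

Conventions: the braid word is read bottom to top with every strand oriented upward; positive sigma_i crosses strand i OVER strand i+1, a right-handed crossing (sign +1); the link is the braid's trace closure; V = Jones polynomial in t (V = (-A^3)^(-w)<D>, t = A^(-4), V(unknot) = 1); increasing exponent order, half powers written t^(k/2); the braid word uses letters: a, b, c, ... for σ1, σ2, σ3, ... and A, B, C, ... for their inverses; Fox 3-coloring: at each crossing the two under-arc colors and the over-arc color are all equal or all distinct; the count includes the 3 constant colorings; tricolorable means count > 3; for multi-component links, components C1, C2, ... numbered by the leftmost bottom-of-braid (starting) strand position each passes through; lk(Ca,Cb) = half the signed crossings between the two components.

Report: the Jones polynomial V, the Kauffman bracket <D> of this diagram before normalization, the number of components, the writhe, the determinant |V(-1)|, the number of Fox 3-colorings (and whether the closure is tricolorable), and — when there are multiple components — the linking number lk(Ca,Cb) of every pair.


Jones polynomial: V(t) = -t^-6 + t^-5 - t^-4 + 2t^-3 - t^-2 + t^-1
<D> = A^-8 - A^-4 + 2 - A^4 + A^8 - A^12; writhe -4
components 1, writhe -4 (6 crossings)
3-colorings: 3 of 3^6, det 7 — not tricolorable
note: V spans 5 powers of t: at least 5 crossings in any diagram


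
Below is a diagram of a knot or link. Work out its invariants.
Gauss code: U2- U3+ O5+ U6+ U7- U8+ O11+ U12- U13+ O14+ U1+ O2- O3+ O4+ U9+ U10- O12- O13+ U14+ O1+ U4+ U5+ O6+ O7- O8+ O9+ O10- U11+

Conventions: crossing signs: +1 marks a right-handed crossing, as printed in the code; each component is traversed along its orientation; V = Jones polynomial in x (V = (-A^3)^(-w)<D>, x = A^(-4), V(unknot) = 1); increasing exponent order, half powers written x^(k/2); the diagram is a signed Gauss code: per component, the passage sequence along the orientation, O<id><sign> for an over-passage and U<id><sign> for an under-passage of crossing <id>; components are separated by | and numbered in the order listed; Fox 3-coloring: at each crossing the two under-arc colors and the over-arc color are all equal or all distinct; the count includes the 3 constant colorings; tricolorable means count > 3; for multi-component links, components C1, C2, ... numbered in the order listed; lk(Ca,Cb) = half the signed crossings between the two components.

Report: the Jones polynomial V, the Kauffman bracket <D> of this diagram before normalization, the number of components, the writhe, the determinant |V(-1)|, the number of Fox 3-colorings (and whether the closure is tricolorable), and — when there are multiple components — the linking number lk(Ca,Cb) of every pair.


V(x) = x^2 + 2x^4 - 2x^5 + x^6 - 2x^7 + x^8
bracket: A^-14 - 2A^-10 + A^-6 - 2A^-2 + 2A^2 + A^10, w = +6
1 component, writhe +6, over 14 crossings
det 9, colorings 27 of 3^14 — tricolorable
observation: w = +6 shifts under R1 moves; the (-A^3)^(-6) factor cancels that in V


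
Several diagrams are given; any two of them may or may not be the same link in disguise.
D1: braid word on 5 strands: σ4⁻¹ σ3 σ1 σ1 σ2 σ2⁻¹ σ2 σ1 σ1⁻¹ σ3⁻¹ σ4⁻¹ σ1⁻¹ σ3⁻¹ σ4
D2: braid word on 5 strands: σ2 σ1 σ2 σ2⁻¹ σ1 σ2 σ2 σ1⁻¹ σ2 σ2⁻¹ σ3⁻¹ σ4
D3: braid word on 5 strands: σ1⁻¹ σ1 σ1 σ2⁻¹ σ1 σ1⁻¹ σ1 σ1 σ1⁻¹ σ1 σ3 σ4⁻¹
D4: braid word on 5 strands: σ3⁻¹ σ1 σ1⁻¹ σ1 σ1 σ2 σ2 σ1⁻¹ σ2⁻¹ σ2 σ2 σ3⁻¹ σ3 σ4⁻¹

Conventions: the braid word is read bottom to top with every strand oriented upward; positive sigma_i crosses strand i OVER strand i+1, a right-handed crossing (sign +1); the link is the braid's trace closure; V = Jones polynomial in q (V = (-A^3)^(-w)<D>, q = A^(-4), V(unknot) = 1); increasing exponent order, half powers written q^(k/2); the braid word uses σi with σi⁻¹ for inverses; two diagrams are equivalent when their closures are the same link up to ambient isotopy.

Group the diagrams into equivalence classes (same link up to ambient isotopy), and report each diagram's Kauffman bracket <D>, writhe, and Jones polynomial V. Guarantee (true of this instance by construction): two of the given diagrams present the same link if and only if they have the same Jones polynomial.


grouping into links: {D1} | {D3} | {D2, D4}
V(D1) = 1  (w 0, c 14, <D> = 1)
V(D2) = q - q^2 + 2q^3 - q^4 + q^5 - q^6  [12 crossings, <D> = -A^-12 + A^-8 - A^-4 + 2 - A^4 + A^8, w = +4]
V(D3) = q + q^3 - q^4  [12 crossings, <D> = -A^-10 + A^-6 + A^2, w = +2]
V(D4) = q - q^2 + 2q^3 - q^4 + q^5 - q^6  (w +2, c 14, <D> = -A^-18 + A^-14 - A^-10 + 2A^-6 - A^-2 + A^2)
why: comparing 4 Jones polynomials yields 3 groups


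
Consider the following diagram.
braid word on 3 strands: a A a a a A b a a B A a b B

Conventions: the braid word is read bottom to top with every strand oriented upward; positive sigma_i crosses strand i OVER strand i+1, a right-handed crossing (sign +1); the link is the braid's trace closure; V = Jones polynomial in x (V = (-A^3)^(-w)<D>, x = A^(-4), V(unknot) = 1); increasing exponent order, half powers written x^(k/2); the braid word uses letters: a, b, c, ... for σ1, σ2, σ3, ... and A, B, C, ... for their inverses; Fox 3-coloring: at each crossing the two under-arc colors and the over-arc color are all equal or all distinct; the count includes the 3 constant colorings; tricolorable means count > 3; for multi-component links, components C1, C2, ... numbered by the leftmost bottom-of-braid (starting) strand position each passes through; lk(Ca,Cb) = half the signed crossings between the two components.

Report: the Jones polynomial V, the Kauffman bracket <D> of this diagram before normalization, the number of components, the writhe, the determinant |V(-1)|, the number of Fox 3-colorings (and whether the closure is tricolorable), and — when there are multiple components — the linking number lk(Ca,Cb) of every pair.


Jones polynomial: V(x) = x + 2x^3 + x^5
<D> = A^-8 + 2 + A^8; writhe +4
components 3, writhe +4 (14 crossings)
linking number lk(C1,C2) = +1
lk(C1,C3): +1
lk(C2,C3) = 0
3-colorings: 3 of 3^14, det 4 — not tricolorable
note: free reduction leaves σ1 σ1 σ2 σ1 σ1 σ2⁻¹ of the original 14 letters


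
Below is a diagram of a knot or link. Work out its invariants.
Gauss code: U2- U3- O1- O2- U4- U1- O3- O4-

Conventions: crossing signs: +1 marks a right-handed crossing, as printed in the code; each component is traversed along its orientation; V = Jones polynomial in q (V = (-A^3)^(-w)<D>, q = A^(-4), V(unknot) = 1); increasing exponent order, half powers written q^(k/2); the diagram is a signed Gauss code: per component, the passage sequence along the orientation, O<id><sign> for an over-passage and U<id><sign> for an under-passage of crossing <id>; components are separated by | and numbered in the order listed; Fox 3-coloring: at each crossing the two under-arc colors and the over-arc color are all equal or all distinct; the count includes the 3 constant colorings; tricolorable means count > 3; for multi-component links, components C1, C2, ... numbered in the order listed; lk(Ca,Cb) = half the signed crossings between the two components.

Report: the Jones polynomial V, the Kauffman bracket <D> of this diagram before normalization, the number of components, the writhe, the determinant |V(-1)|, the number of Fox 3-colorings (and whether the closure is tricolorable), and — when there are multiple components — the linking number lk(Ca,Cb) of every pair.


V(q) = -q^-4 + q^-3 + q^-1
bracket: A^-8 + 1 - A^4, w = -4
1 component, writhe -4, over 4 crossings
det 3, colorings 9 of 3^4 — tricolorable
observation: V spans 3 powers of q: at least 3 crossings in any diagram


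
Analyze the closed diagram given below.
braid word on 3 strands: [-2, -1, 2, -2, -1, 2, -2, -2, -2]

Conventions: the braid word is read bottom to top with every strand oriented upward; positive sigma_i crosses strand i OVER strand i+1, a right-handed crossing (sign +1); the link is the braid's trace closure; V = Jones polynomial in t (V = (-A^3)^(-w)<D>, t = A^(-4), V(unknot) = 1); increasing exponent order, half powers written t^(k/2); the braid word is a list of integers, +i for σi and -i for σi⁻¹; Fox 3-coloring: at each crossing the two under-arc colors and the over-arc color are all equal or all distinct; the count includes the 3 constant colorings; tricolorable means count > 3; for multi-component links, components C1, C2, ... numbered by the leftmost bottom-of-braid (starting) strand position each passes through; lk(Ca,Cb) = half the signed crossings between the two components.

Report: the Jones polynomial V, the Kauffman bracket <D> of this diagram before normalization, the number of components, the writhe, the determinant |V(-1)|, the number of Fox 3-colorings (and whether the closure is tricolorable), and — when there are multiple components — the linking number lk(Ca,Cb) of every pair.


V(t) = t^(-13/2) - t^(-11/2) + t^(-9/2) - 2t^(-7/2) - t^(-3/2)
bracket: A^-9 + 2A^-1 - A^3 + A^7 - A^11, w = -5
2 components, writhe -5, over 9 crossings
lk(C1,C2) = -1
det 6, colorings 9 of 3^9 — tricolorable
observation: free reduction leaves σ2⁻¹ σ1⁻¹ σ1⁻¹ σ2⁻¹ σ2⁻¹ of the original 9 letters


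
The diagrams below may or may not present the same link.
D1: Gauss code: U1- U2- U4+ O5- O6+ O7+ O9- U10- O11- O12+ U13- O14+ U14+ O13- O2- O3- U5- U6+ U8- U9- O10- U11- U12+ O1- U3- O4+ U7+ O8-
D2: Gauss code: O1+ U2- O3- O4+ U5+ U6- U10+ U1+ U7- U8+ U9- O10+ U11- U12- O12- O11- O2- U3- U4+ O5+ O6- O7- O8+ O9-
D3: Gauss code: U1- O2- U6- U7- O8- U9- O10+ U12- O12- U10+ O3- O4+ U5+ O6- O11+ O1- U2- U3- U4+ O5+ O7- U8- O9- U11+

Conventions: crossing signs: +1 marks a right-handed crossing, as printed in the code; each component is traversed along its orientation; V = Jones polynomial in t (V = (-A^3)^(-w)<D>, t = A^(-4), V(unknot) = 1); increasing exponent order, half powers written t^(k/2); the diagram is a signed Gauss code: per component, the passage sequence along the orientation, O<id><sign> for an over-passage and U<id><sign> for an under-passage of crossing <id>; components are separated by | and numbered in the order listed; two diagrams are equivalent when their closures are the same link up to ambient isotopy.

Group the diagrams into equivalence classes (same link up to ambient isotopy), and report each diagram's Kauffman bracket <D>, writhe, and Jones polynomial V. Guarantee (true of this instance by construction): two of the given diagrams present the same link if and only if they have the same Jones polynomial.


classes: {D1, D3} | {D2}
V(D1) = -t^-6 + t^-5 - t^-4 + 2t^-3 - t^-2 + t^-1  [14 crossings, <D> = A^-8 - A^-4 + 2 - A^4 + A^8 - A^12, w = -4]
V(D2) = 1  (w -2, c 12, <D> = A^-6)
D3 (bracket A^-8 - A^-4 + 2 - A^4 + A^8 - A^12; 12 crossings at w = -4): V = -t^-6 + t^-5 - t^-4 + 2t^-3 - t^-2 + t^-1
note: 2 classes among 3 diagrams; unequal V(t) rules out equality


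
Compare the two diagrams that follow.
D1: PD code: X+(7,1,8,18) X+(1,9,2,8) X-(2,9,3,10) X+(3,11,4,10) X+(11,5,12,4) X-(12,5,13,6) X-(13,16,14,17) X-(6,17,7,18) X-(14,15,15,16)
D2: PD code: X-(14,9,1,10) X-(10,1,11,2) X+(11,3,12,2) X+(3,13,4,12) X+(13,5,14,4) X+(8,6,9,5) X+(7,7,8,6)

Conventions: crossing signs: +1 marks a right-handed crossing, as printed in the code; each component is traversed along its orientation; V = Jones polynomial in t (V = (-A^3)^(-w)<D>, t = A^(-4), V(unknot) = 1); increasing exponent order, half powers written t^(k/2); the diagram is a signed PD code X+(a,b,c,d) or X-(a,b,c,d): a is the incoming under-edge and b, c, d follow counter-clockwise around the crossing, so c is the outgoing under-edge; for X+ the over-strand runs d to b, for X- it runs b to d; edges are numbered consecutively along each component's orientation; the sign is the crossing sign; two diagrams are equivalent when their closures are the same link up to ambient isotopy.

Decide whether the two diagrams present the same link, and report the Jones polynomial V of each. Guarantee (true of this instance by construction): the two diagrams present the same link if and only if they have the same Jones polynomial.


equivalent: yes
D1 (bracket -A^-3; 9 crossings at w = -1): V = 1
V(D2) = 1  [7 crossings, <D> = -A^9, w = +3]
observation: all 2 diagrams share one V(t), hence one class


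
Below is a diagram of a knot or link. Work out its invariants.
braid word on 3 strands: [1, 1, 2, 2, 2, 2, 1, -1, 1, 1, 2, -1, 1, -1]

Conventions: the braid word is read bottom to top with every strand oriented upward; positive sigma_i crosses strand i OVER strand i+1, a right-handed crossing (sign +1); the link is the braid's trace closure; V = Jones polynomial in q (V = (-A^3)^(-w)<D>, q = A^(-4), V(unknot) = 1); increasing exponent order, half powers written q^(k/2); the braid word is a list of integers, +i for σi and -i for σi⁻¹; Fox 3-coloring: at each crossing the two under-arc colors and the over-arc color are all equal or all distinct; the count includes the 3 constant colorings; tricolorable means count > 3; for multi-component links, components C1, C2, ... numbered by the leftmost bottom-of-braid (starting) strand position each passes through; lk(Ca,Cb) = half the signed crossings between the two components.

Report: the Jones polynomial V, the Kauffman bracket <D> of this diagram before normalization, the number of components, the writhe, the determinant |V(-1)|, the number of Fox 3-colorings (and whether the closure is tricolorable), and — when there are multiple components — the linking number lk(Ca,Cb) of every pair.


Jones polynomial: V(q) = q^3 + q^5 - q^6 + q^7 - q^8 + q^9 - q^10
<D> = -A^-16 + A^-12 - A^-8 + A^-4 - 1 + A^4 + A^12; writhe +8
components 1, writhe +8 (14 crossings)
3-colorings: 3 of 3^14, det 7 — not tricolorable
note: w = +8 (over 14 crossings) is diagram-only; (-A^3)^(-8) removes it from V


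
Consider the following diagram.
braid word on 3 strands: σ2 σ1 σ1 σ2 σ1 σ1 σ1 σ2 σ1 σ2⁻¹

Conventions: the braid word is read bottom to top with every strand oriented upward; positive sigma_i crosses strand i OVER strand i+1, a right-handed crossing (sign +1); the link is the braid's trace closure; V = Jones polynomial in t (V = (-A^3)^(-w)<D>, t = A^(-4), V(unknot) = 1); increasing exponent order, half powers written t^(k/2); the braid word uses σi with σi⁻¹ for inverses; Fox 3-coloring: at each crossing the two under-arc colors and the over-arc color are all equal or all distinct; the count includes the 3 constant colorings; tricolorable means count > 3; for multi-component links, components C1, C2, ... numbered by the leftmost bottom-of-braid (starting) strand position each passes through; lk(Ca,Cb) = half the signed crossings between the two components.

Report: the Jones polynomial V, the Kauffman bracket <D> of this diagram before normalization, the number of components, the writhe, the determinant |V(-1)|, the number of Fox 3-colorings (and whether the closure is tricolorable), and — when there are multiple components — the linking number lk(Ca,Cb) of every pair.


V(t) = t^3 + t^5 - t^8
bracket: -A^-8 + A^4 + A^12, w = +8
1 component, writhe +8, over 10 crossings
det 3, colorings 9 of 3^10 — tricolorable
observation: |V(-1)| = 3: so tricolorable, since 3 divides 3


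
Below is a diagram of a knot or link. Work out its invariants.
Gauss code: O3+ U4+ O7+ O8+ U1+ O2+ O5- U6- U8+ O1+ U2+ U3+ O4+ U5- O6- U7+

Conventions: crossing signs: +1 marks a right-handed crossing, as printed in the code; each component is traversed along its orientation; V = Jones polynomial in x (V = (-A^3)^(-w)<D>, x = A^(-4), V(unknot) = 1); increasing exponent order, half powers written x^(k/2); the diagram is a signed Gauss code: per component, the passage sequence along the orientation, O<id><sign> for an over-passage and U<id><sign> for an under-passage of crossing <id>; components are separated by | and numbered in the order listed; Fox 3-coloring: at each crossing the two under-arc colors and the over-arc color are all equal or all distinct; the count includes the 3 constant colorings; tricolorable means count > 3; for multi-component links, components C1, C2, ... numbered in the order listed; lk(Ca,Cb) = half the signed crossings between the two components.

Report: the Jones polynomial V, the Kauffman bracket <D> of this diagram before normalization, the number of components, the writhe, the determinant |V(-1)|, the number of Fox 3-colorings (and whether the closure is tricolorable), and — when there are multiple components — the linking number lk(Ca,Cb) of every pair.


Jones polynomial: V(x) = 2x - 2x^2 + 3x^3 - 3x^4 + 2x^5 - 2x^6 + x^7
<D> = A^-16 - 2A^-12 + 2A^-8 - 3A^-4 + 3 - 2A^4 + 2A^8; writhe +4
components 1, writhe +4 (8 crossings)
3-colorings: 9 of 3^8, det 15 — tricolorable
note: |V(-1)| = 15: so tricolorable, since 3 divides 15


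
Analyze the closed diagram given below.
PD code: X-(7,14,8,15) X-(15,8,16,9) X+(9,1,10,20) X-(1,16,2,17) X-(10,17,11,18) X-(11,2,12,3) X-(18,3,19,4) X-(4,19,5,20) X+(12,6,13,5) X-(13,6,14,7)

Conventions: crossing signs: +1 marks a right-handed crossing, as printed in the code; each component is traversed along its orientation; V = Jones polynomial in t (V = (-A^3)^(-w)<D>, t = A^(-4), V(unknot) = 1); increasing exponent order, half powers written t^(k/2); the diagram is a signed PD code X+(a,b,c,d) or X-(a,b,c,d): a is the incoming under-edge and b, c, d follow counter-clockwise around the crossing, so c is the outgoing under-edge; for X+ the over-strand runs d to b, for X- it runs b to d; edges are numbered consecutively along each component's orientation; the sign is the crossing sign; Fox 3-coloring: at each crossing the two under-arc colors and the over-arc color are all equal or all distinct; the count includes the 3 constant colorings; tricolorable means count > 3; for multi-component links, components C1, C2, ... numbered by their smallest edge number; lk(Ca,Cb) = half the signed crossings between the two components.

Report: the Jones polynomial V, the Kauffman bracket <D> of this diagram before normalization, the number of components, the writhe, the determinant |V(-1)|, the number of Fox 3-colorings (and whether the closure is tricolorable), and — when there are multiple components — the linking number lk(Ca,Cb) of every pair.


V = t^-8 - 2t^-7 + t^-6 - 2t^-5 + 2t^-4 + t^-2
<D> = A^-10 + 2A^-2 - 2A^2 + A^6 - 2A^10 + A^14 (w = -6)
1 component over 10 crossings, w = -6
27 Fox colorings among 3^10, |V(-1)| = 9: tricolorable
why: |V(-1)| = 9: so tricolorable, since 3 divides 9


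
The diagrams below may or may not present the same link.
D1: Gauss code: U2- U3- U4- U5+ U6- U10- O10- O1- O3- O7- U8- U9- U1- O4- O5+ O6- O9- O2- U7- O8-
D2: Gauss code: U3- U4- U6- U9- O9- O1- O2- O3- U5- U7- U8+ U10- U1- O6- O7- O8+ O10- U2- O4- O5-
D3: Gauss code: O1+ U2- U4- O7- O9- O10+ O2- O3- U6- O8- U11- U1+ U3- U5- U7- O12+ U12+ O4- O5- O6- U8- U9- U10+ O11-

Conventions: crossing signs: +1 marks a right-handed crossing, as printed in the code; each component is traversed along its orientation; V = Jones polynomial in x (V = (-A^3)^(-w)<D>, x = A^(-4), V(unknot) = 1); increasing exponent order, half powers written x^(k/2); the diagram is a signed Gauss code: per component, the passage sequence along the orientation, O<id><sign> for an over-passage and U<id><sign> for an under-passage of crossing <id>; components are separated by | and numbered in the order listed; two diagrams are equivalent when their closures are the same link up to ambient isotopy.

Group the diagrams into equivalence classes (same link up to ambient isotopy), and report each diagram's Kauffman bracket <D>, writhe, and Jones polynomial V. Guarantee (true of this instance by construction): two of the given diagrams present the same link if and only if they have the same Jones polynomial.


equivalence classes: {D1, D2, D3}
D1 (bracket A^-16 + A^-8 - A^-4 + 1 - A^4; 10 crossings at w = -8): V = -x^-7 + x^-6 - x^-5 + x^-4 + x^-2
D2 (bracket A^-16 + A^-8 - A^-4 + 1 - A^4; 10 crossings at w = -8): V = -x^-7 + x^-6 - x^-5 + x^-4 + x^-2
D3 (bracket A^-10 + A^-2 - A^2 + A^6 - A^10; 12 crossings at w = -6): V = -x^-7 + x^-6 - x^-5 + x^-4 + x^-2
key observation: all 3 diagrams share one V(x), hence one class


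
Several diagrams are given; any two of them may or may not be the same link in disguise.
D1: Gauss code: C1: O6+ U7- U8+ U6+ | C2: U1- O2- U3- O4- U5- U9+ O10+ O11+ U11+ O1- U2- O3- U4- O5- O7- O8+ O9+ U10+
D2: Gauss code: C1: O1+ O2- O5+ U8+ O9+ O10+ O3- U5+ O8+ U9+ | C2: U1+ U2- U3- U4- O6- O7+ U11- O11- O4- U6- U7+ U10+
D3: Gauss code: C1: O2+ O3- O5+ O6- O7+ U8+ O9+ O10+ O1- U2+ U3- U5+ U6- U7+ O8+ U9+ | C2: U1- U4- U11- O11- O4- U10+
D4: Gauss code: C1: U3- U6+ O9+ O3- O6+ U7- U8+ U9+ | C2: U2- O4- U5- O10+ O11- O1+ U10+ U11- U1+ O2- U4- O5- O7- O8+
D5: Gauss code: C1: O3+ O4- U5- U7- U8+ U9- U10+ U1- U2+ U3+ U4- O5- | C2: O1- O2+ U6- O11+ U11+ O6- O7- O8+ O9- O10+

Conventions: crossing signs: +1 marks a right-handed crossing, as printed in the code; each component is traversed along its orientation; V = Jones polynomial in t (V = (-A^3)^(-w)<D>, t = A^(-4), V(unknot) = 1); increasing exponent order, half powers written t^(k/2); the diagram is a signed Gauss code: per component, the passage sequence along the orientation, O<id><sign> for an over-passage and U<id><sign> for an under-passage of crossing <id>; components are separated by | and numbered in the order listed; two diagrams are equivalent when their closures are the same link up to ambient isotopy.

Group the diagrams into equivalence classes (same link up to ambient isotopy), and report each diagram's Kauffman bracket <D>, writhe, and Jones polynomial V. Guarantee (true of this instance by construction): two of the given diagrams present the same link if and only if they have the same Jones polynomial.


classes: {D1, D4} | {D2, D3} | {D5}
V(D1) = t^(-9/2) - t^(-5/2) - t^(-3/2) - t^(-1/2)  [11 crossings, <D> = A^-1 + A^3 + A^7 - A^15, w = -1]
V(D2) = -t^(1/2) - t^(3/2) - t^(5/2) + t^(9/2)  (w +1, c 11, <D> = -A^-15 + A^-7 + A^-3 + A)
V(D3) = -t^(1/2) - t^(3/2) - t^(5/2) + t^(9/2)  [11 crossings, <D> = -A^-15 + A^-7 + A^-3 + A, w = +1]
D4 (bracket A^-1 + A^3 + A^7 - A^15; 11 crossings at w = -1): V = t^(-9/2) - t^(-5/2) - t^(-3/2) - t^(-1/2)
V(D5) = -t^(-1/2) - t^(1/2)  [11 crossings, <D> = A^-5 + A^-1, w = -1]
insight: 3 classes among 5 diagrams; unequal V(t) rules out equality


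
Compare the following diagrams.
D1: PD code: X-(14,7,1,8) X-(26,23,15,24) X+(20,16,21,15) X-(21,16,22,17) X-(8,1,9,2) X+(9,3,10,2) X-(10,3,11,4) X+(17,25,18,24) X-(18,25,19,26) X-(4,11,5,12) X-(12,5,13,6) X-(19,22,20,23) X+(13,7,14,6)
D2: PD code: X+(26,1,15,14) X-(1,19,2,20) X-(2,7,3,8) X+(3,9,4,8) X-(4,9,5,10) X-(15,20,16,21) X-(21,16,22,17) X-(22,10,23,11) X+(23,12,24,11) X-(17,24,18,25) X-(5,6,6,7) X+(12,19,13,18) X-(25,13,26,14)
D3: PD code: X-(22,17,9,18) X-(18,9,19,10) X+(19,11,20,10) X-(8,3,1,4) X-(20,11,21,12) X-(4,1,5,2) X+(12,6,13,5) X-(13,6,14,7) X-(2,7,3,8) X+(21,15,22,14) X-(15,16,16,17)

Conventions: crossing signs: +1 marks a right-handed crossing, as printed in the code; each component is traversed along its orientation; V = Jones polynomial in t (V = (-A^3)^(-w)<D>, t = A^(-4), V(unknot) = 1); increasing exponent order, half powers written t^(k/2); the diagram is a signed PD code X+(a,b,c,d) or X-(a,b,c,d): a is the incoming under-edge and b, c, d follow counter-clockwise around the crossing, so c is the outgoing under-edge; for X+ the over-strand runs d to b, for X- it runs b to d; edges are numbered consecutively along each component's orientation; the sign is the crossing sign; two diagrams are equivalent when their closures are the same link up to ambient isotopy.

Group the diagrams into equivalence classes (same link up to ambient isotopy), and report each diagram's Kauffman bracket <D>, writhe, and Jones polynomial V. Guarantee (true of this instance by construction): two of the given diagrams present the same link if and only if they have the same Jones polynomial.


grouping into links: {D1, D2, D3}
V(D1) = t^(-9/2) - t^(-5/2) - t^(-3/2) - t^(-1/2)  (w -5, c 13, <D> = A^-13 + A^-9 + A^-5 - A^3)
V(D2) = t^(-9/2) - t^(-5/2) - t^(-3/2) - t^(-1/2)  (w -5, c 13, <D> = A^-13 + A^-9 + A^-5 - A^3)
V(D3) = t^(-9/2) - t^(-5/2) - t^(-3/2) - t^(-1/2)  [11 crossings, <D> = A^-13 + A^-9 + A^-5 - A^3, w = -5]
why: one V(t) for all 3 diagrams — one class (guaranteed)


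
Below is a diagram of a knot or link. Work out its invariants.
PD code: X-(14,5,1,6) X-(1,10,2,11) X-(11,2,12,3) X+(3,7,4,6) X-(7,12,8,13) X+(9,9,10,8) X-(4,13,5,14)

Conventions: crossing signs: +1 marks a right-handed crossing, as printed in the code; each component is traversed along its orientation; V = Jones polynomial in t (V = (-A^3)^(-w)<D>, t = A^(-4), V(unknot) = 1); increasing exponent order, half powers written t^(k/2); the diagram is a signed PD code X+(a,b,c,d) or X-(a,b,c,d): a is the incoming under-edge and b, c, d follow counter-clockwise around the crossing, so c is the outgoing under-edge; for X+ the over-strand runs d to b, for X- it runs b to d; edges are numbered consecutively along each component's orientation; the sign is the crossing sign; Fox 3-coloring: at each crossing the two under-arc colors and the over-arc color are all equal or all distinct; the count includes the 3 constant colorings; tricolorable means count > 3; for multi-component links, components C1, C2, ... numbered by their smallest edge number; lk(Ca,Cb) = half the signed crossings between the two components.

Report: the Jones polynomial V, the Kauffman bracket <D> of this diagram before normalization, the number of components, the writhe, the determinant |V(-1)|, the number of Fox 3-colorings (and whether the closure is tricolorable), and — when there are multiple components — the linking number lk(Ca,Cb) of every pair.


Jones polynomial: V(t) = -t^-6 + t^-5 - t^-4 + 2t^-3 - t^-2 + t^-1
<D> = -A^-5 + A^-1 - 2A^3 + A^7 - A^11 + A^15; writhe -3
components 1, writhe -3 (7 crossings)
3-colorings: 3 of 3^7, det 7 — not tricolorable
note: det 7 = |V(-1)|; not divisible by 3, so not tricolorable


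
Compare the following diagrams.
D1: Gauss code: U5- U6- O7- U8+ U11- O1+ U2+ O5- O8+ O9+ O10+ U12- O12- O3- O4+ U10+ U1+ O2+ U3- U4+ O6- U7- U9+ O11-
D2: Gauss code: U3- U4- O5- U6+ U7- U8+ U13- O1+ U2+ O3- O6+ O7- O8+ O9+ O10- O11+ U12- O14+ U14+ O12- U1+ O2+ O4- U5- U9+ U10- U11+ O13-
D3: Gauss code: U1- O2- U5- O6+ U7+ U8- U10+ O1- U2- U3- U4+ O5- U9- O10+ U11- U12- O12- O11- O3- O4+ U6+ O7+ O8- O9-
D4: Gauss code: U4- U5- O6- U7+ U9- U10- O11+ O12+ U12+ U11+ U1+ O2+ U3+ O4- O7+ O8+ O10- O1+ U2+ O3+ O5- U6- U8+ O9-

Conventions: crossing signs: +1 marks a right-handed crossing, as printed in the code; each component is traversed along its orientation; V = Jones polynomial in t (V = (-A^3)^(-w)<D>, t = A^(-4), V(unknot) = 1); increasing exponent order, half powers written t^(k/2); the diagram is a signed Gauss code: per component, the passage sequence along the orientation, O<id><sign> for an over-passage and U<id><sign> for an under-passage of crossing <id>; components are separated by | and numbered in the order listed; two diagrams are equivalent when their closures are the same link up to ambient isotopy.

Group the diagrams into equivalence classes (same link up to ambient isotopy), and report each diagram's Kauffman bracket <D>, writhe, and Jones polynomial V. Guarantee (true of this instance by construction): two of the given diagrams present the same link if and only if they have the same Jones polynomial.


equivalence classes: {D1, D2, D4} | {D3}
D1 (bracket -A^-12 + A^-8 - A^-4 + 3 - A^4 + A^8 - A^12; 12 crossings at w = 0): V = -t^-3 + t^-2 - t^-1 + 3 - t + t^2 - t^3
D2 (bracket -A^-12 + A^-8 - A^-4 + 3 - A^4 + A^8 - A^12; 14 crossings at w = 0): V = -t^-3 + t^-2 - t^-1 + 3 - t + t^2 - t^3
V(D3) = t^-5 - 2t^-4 + 2t^-3 - 2t^-2 + 2t^-1 - 1 + t  [12 crossings, <D> = A^-16 - A^-12 + 2A^-8 - 2A^-4 + 2 - 2A^4 + A^8, w = -4]
D4 (bracket -A^-6 + A^-2 - A^2 + 3A^6 - A^10 + A^14 - A^18; 12 crossings at w = +2): V = -t^-3 + t^-2 - t^-1 + 3 - t + t^2 - t^3
observation: V(t) takes 2 values over 4 diagrams, fixing the grouping


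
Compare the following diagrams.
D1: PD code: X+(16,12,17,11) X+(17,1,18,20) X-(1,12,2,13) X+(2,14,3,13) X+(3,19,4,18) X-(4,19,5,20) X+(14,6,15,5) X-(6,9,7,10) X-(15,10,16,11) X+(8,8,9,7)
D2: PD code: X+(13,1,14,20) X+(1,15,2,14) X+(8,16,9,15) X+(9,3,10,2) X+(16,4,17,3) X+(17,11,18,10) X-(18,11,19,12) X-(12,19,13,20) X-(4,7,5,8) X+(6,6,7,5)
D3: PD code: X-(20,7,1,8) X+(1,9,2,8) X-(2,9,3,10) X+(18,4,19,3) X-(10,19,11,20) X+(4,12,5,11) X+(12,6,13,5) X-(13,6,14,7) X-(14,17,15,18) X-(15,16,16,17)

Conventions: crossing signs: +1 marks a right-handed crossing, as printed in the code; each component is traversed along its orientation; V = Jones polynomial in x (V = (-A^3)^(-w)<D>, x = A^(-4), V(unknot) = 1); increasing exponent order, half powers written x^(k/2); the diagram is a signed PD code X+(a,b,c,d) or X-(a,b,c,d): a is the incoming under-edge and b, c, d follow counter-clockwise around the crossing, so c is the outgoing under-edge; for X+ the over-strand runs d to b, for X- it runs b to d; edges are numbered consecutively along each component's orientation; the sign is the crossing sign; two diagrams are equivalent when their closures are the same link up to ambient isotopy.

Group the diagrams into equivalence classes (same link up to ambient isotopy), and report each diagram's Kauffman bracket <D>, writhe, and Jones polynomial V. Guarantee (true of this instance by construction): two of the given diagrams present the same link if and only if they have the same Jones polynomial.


classes: {D1} | {D2} | {D3}
V(D1) = 1  [10 crossings, <D> = A^6, w = +2]
D2 (bracket -A^-4 + 1 + A^8; 10 crossings at w = +4): V = x + x^3 - x^4
V(D3) = x^-2 - x^-1 + 1 - x + x^2  (w -2, c 10, <D> = A^-14 - A^-10 + A^-6 - A^-2 + A^2)
insight: 3 values of V(x) split the 3 diagrams
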